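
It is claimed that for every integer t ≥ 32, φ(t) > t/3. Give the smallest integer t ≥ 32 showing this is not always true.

t = 36

A counterexample is any integer t ≥ 32 such that the claim fails; we check each in order.
For t = 32, 33, 34, 35 the conclusion holds.
t = 36: φ(36) = 12 and 36/3 = 12, so φ(36) ≤ 36/3.
So t = 36 is the smallest counterexample.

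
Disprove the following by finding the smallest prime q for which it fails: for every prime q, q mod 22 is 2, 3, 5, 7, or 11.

The first 5 eligible values, up to q = 11, all satisfy the conclusion.
q = 13: 13 mod 22 = 13 — not in {2, 3, 5, 7, 11}.
So q = 13 is the smallest counterexample.

q = 13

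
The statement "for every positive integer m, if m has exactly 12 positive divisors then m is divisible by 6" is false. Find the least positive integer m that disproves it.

m = 140

A counterexample is any positive integer m such that m has exactly 12 positive divisors but m is not divisible by 6; we check each in order.
The first 8 eligible values, up to m = 132, all satisfy the conclusion.
m = 140: τ(140) = 12; 140 mod 6 = 2.
Hence m = 140 is a counterexample.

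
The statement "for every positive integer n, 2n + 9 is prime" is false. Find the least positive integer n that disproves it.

n = 3

We need the least positive integer n for which 2n + 9 is not prime.
For n = 1, 2 the conclusion holds.
n = 3: 2n + 9 = 15 = 3 × 5, composite.
Hence n = 3 is a counterexample.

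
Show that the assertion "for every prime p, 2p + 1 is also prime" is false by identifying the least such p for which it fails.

A counterexample is any prime p such that 2p + 1 is not prime; we check each in order.
p = 2: 2p + 1 = 5, prime.
p = 3: 2p + 1 = 7, prime.
p = 5: 2p + 1 = 11, prime.
p = 7: 2p + 1 = 15 = 3 × 5, not prime.
Thus p = 7 disproves the claim, and no smaller p works.

p = 7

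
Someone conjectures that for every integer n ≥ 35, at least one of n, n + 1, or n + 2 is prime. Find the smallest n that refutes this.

For n = 35, 36, 37 the conclusion holds.
n = 38: 38 = 2 × 19; 39 = 3 × 13; 40 = 2 × 20 — all composite.
Hence n = 38 is a counterexample.

n = 38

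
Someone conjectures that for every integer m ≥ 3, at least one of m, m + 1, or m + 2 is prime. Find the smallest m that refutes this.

m = 8

Check each integer m ≥ 3 in order until m, m + 1, m + 2 are all composite.
m = 3: 3 is prime.
m = 4: 5 is prime.
m = 5: 5 is prime.
m = 6: 7 is prime.
m = 7: 7 is prime.
m = 8: 8 = 2 × 4; 9 = 3 × 3; 10 = 2 × 5 — all composite.
So m = 8 is the smallest counterexample.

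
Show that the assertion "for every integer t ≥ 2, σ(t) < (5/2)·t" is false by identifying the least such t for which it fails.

t = 24

A counterexample is any integer t ≥ 2 such that the claim fails; we check each in order.
For t = 2, 3, 4, 5, …, 21, 22, 23 the conclusion holds.
t = 24: σ(24) = 60; 60 ≥ 60.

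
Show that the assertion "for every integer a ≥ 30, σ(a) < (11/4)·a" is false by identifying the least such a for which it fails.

a = 60

Check each integer a ≥ 30 in order until the claim fails.
The first 30 eligible values, up to a = 59, all satisfy the conclusion.
a = 60: σ(60) = 168; 168 ≥ 165.
Thus a = 60 disproves the claim, and no smaller a works.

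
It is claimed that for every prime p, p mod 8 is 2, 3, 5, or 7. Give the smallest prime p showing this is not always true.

A counterexample is any prime p such that the claim fails; we check each in order.
For p = 2, 3, 5, 7, 11, 13 the conclusion holds.
p = 17: 17 mod 8 = 1 — not in {2, 3, 5, 7}.

p = 17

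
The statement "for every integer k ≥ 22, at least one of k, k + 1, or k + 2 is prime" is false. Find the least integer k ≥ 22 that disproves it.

k = 24

A counterexample is any integer k ≥ 22 such that k, k + 1, k + 2 are all composite; we check each in order.
For k = 22, 23 the conclusion holds.
k = 24: 24 = 2 × 12; 25 = 5 × 5; 26 = 2 × 13 — all composite.
Hence k = 24 is a counterexample.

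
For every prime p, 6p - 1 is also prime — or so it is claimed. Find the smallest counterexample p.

Check each prime p in order until 6p - 1 is not prime.
The first 4 eligible values, up to p = 7, all satisfy the conclusion.
p = 11: 6p - 1 = 65 = 5 × 13, not prime.

p = 11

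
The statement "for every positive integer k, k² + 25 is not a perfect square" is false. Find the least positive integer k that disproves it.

k = 12

We need the least positive integer k for which k² + 25 is a perfect square.
For k = 1, 2, 3, 4, …, 9, 10, 11 the conclusion holds.
k = 12: 12² + 25 = 169 = 13², a perfect square.
Thus k = 12 disproves the claim, and no smaller k works.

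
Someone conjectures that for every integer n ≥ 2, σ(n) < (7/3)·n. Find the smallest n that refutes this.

n = 12

Check each integer n ≥ 2 in order until the claim fails.
For n = 2, 3, 4, 5, 6, 7, 8, 9, 10, 11 the conclusion holds.
n = 12: σ(12) = 28; 28 ≥ 28.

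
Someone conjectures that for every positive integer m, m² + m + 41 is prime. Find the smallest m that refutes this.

For m = 1, 2, 3, 4, …, 37, 38, 39 the conclusion holds.
m = 40: m² + m + 41 = 1681 = 41 × 41, composite.
Hence m = 40 is a counterexample.

m = 40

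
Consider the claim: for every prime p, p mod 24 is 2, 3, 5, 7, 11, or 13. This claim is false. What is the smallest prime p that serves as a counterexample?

p = 17

We need the least prime p for which the claim fails.
For p = 2, 3, 5, 7, 11, 13 the conclusion holds.
p = 17: 17 mod 24 = 17 — not in {2, 3, 5, 7, 11, 13}.
Thus p = 17 disproves the claim, and no smaller p works.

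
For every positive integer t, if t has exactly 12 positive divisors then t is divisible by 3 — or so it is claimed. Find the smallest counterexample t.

t = 140

We need the least positive integer t for which t has exactly 12 positive divisors but t is not divisible by 3.
For t = 60, 72, 84, 90, 96, 108, 126, 132 the conclusion holds.
t = 140: τ(140) = 12; 140 mod 3 = 2.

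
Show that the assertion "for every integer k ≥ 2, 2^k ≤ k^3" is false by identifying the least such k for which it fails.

We need the least integer k ≥ 2 for which 2^k > k^3.
The first 8 eligible values, up to k = 9, all satisfy the conclusion.
k = 10: 2^k = 1024 and k^3 = 1000, so 1024 > 1000.
Thus k = 10 disproves the claim, and no smaller k works.

k = 10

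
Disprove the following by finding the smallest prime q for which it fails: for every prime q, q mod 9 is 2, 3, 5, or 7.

q = 13

The first 5 eligible values, up to q = 11, all satisfy the conclusion.
q = 13: 13 mod 9 = 4 — not in {2, 3, 5, 7}.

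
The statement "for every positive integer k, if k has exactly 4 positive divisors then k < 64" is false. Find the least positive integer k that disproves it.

A counterexample is any positive integer k such that k has exactly 4 positive divisors but the claim fails; we check each in order.
The first 20 eligible values, up to k = 62, all satisfy the conclusion.
k = 65: τ(65) = 4; 65 ≥ 64.
Hence k = 65 is a counterexample.

k = 65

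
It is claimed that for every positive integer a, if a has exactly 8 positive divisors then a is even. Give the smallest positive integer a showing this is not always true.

a = 105

We need the least positive integer a for which a has exactly 8 positive divisors but a is odd.
The first 12 eligible values, up to a = 104, all satisfy the conclusion.
a = 105: divisors of 105: 1, 3, 5, 7, 15, 21, 35, 105; 105 is odd.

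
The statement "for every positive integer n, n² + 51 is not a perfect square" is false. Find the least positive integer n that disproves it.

n = 7

We need the least positive integer n for which n² + 51 is a perfect square.
The first 6 eligible values, up to n = 6, all satisfy the conclusion.
n = 7: 7² + 51 = 100 = 10², a perfect square.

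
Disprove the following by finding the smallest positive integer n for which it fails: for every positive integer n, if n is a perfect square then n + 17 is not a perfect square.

We need the least positive integer n for which n is a perfect square but n + 17 is a perfect square.
For n = 1, 4, 9, 16, 25, 36, 49 the conclusion holds.
n = 64: 64 = 8² and 64 + 17 = 81 = 9².

n = 64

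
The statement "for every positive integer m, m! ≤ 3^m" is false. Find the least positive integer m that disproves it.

m = 7

We need the least positive integer m for which m! > 3^m.
For m = 1, 2, 3, 4, 5, 6 the conclusion holds.
m = 7: m! = 5040 and 3^m = 2187, so 5040 > 2187.
Thus m = 7 disproves the claim, and no smaller m works.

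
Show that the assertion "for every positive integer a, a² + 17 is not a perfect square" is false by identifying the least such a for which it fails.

We need the least positive integer a for which a² + 17 is a perfect square.
For a = 1, 2, 3, 4, 5, 6, 7 the conclusion holds.
a = 8: 8² + 17 = 81 = 9², a perfect square.
Thus a = 8 disproves the claim, and no smaller a works.

a = 8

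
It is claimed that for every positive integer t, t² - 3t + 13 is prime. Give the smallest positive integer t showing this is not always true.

t = 12

Check each positive integer t in order until t² - 3t + 13 is not prime.
The first 11 eligible values, up to t = 11, all satisfy the conclusion.
t = 12: t² - 3t + 13 = 121 = 11 × 11, composite.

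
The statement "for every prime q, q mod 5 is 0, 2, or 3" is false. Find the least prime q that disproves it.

We need the least prime q for which the claim fails.
q = 2: 2 mod 5 = 2.
q = 3: 3 mod 5 = 3.
q = 5: 5 mod 5 = 0.
q = 7: 7 mod 5 = 2.
q = 11: 11 mod 5 = 1 — not in {0, 2, 3}.
Hence q = 11 is a counterexample.

q = 11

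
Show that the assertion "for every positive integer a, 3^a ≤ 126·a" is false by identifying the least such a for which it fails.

The first 6 eligible values, up to a = 6, all satisfy the conclusion.
a = 7: 3^a = 2187 and 126·a = 882, so 2187 > 882.
So a = 7 is the smallest counterexample.

a = 7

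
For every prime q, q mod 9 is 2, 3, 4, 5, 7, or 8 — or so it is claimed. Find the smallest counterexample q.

q = 19

A counterexample is any prime q such that the claim fails; we check each in order.
For q = 2, 3, 5, 7, 11, 13, 17 the conclusion holds.
q = 19: 19 mod 9 = 1 — not in {2, 3, 4, 5, 7, 8}.
Hence q = 19 is a counterexample.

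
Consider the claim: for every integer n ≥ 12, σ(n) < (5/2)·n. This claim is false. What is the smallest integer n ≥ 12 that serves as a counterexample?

The first 12 eligible values, up to n = 23, all satisfy the conclusion.
n = 24: σ(24) = 60; 60 ≥ 60.

n = 24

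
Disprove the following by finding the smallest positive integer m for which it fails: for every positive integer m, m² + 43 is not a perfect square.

For m = 1, 2, 3, 4, …, 18, 19, 20 the conclusion holds.
m = 21: 21² + 43 = 484 = 22², a perfect square.
Hence m = 21 is a counterexample.

m = 21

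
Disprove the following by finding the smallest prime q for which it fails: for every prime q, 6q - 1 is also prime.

For q = 2, 3, 5, 7 the conclusion holds.
q = 11: 6q - 1 = 65 = 5 × 13, not prime.

q = 11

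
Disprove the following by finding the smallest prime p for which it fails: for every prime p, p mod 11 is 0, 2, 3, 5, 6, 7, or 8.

We need the least prime p for which the claim fails.
p = 2: 2 mod 11 = 2.
p = 3: 3 mod 11 = 3.
p = 5: 5 mod 11 = 5.
p = 7: 7 mod 11 = 7.
p = 11: 11 mod 11 = 0.
p = 13: 13 mod 11 = 2.
p = 17: 17 mod 11 = 6.
p = 19: 19 mod 11 = 8.
p = 23: 23 mod 11 = 1 — not in {0, 2, 3, 5, 6, 7, 8}.
Hence p = 23 is a counterexample.

p = 23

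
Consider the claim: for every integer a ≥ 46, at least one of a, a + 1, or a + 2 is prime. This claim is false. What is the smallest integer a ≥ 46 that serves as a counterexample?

a = 48

A counterexample is any integer a ≥ 46 such that a, a + 1, a + 2 are all composite; we check each in order.
For a = 46, 47 the conclusion holds.
a = 48: 48 = 2 × 24; 49 = 7 × 7; 50 = 2 × 25 — all composite.
Thus a = 48 disproves the claim, and no smaller a works.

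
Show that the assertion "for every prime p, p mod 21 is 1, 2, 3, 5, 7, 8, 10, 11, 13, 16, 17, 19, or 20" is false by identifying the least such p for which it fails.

We need the least prime p for which the claim fails.
The first 18 eligible values, up to p = 61, all satisfy the conclusion.
p = 67: 67 mod 21 = 4 — not in {1, 2, 3, 5, 7, 8, 10, 11, 13, 16, 17, 19, 20}.

p = 67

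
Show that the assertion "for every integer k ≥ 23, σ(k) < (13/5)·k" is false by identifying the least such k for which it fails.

k = 60

Check each integer k ≥ 23 in order until the claim fails.
For k = 23, 24, 25, 26, …, 57, 58, 59 the conclusion holds.
k = 60: σ(60) = 168; 168 ≥ 156.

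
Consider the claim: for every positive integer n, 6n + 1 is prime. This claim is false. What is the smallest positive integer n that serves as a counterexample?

Check each positive integer n in order until 6n + 1 is not prime.
For n = 1, 2, 3 the conclusion holds.
n = 4: 6n + 1 = 25 = 5 × 5, composite.

n = 4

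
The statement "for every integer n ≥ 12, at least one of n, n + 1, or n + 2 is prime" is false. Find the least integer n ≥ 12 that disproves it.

n = 14

A counterexample is any integer n ≥ 12 such that n, n + 1, n + 2 are all composite; we check each in order.
For n = 12, 13 the conclusion holds.
n = 14: 14 = 2 × 7; 15 = 3 × 5; 16 = 2 × 8 — all composite.
Hence n = 14 is a counterexample.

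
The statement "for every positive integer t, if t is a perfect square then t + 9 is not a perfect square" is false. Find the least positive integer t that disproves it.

Check each positive integer t in order until t is a perfect square but t + 9 is a perfect square.
t = 1: 1 + 9 = 10, not a perfect square.
t = 4: 4 + 9 = 13, not a perfect square.
t = 9: 9 + 9 = 18, not a perfect square.
t = 16: 16 = 4² and 16 + 9 = 25 = 5².
Thus t = 16 disproves the claim, and no smaller t works.

t = 16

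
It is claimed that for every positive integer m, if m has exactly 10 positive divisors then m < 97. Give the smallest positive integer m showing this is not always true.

m = 112

We need the least positive integer m for which m has exactly 10 positive divisors but the claim fails.
m = 48: τ(48) = 10; 48 < 97.
m = 80: τ(80) = 10; 80 < 97.
m = 112: τ(112) = 10; 112 ≥ 97.
So m = 112 is the smallest counterexample.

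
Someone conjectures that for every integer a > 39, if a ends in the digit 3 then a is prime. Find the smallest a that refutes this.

a = 63

A counterexample is any integer a > 39 such that a ends in the digit 3 but a is not prime; we check each in order.
For a = 43, 53 the conclusion holds.
a = 63: 63 ends in 3; 63 = 3 × 21, composite.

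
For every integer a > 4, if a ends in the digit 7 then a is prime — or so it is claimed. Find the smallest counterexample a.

a = 27

Check each integer a > 4 in order until a ends in the digit 7 but a is not prime.
For a = 7, 17 the conclusion holds.
a = 27: 27 ends in 7; 27 = 3 × 9, composite.
Thus a = 27 disproves the claim, and no smaller a works.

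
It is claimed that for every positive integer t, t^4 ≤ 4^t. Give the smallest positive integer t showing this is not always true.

t = 3

A counterexample is any positive integer t such that t^4 > 4^t; we check each in order.
t = 1: t^4 = 1 and 4^t = 4, so 1 ≤ 4.
t = 2: t^4 = 16 and 4^t = 16, so 16 ≤ 16.
t = 3: t^4 = 81 and 4^t = 64, so 81 > 64.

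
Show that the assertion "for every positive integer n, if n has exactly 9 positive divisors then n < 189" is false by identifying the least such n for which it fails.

n = 196

A counterexample is any positive integer n such that n has exactly 9 positive divisors but the claim fails; we check each in order.
For n = 36, 100 the conclusion holds.
n = 196: τ(196) = 9; 196 ≥ 189.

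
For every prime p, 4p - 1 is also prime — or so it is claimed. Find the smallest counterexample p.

p = 7

We need the least prime p for which 4p - 1 is not prime.
For p = 2, 3, 5 the conclusion holds.
p = 7: 4p - 1 = 27 = 3 × 9, not prime.
So p = 7 is the smallest counterexample.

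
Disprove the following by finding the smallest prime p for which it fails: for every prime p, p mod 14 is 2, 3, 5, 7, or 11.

p = 13

A counterexample is any prime p such that the claim fails; we check each in order.
For p = 2, 3, 5, 7, 11 the conclusion holds.
p = 13: 13 mod 14 = 13 — not in {2, 3, 5, 7, 11}.
Hence p = 13 is a counterexample.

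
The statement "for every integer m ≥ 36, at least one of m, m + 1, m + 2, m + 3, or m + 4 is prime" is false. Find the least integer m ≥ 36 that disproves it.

m = 48

Check each integer m ≥ 36 in order until m, m + 1, m + 2, m + 3, m + 4 are all composite.
For m = 36, 37, 38, 39, …, 45, 46, 47 the conclusion holds.
m = 48: 48 = 2 × 24; 49 = 7 × 7; 50 = 2 × 25; 51 = 3 × 17; 52 = 2 × 26 — all composite.
So m = 48 is the smallest counterexample.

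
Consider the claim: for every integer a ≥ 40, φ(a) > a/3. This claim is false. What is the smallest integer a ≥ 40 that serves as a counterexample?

A counterexample is any integer a ≥ 40 such that the claim fails; we check each in order.
a = 40: φ(40) = 16 and 40/3 = 40/3, so φ(40) > 40/3.
a = 41: φ(41) = 40 and 41/3 = 41/3, so φ(41) > 41/3.
a = 42: φ(42) = 12 and 42/3 = 14, so φ(42) ≤ 42/3.

a = 42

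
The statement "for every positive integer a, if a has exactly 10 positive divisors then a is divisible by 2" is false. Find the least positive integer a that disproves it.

The first 9 eligible values, up to a = 368, all satisfy the conclusion.
a = 405: τ(405) = 10; 405 mod 2 = 1.
Thus a = 405 disproves the claim, and no smaller a works.

a = 405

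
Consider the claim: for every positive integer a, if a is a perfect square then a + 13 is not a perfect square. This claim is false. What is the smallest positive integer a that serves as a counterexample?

a = 36

We need the least positive integer a for which a is a perfect square but a + 13 is a perfect square.
The first 5 eligible values, up to a = 25, all satisfy the conclusion.
a = 36: 36 = 6² and 36 + 13 = 49 = 7².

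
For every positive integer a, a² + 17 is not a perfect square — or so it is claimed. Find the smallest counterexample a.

a = 8

Check each positive integer a in order until a² + 17 is a perfect square.
a = 1: 1² + 17 = 18, not a perfect square.
a = 2: 2² + 17 = 21, not a perfect square.
a = 3: 3² + 17 = 26, not a perfect square.
a = 4: 4² + 17 = 33, not a perfect square.
a = 5: 5² + 17 = 42, not a perfect square.
a = 6: 6² + 17 = 53, not a perfect square.
a = 7: 7² + 17 = 66, not a perfect square.
a = 8: 8² + 17 = 81 = 9², a perfect square.
Thus a = 8 disproves the claim, and no smaller a works.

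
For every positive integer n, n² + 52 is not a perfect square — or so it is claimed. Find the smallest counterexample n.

Check each positive integer n in order until n² + 52 is a perfect square.
The first 11 eligible values, up to n = 11, all satisfy the conclusion.
n = 12: 12² + 52 = 196 = 14², a perfect square.
So n = 12 is the smallest counterexample.

n = 12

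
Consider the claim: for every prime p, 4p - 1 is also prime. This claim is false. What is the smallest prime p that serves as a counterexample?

A counterexample is any prime p such that 4p - 1 is not prime; we check each in order.
p = 2: 4p - 1 = 7, prime.
p = 3: 4p - 1 = 11, prime.
p = 5: 4p - 1 = 19, prime.
p = 7: 4p - 1 = 27 = 3 × 9, not prime.

p = 7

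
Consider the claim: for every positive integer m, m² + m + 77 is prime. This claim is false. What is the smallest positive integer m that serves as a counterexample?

A counterexample is any positive integer m such that m² + m + 77 is not prime; we check each in order.
The first 5 eligible values, up to m = 5, all satisfy the conclusion.
m = 6: m² + m + 77 = 119 = 7 × 17, composite.

m = 6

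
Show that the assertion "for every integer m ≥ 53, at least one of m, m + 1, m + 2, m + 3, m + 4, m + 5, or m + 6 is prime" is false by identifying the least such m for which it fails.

m = 90

We need the least integer m ≥ 53 for which m, m + 1, m + 2, m + 3, m + 4, m + 5, m + 6 are all composite.
For m = 53, 54, 55, 56, …, 87, 88, 89 the conclusion holds.
m = 90: 90 = 2 × 45; 91 = 7 × 13; 92 = 2 × 46; 93 = 3 × 31; 94 = 2 × 47; 95 = 5 × 19; 96 = 2 × 48 — all composite.
Thus m = 90 disproves the claim, and no smaller m works.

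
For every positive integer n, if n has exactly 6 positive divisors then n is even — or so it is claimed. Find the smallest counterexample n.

For n = 12, 18, 20, 28, 32, 44 the conclusion holds.
n = 45: divisors of 45: 1, 3, 5, 9, 15, 45; 45 is odd.
So n = 45 is the smallest counterexample.

n = 45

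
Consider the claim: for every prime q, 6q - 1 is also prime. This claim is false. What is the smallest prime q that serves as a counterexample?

q = 11

Check each prime q in order until 6q - 1 is not prime.
For q = 2, 3, 5, 7 the conclusion holds.
q = 11: 6q - 1 = 65 = 5 × 13, not prime.
So q = 11 is the smallest counterexample.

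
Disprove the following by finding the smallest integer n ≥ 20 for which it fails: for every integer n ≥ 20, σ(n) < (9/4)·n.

We need the least integer n ≥ 20 for which the claim fails.
For n = 20, 21, 22, 23 the conclusion holds.
n = 24: σ(24) = 60; 60 ≥ 54.

n = 24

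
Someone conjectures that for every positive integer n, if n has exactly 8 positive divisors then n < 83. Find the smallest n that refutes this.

Check each positive integer n in order until n has exactly 8 positive divisors but the claim fails.
For n = 24, 30, 40, 42, 54, 56, 66, 70, 78 the conclusion holds.
n = 88: τ(88) = 8; 88 ≥ 83.
Hence n = 88 is a counterexample.

n = 88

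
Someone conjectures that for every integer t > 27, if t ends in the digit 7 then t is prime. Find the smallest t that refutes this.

t = 57

Check each integer t > 27 in order until t ends in the digit 7 but t is not prime.
For t = 37, 47 the conclusion holds.
t = 57: 57 ends in 7; 57 = 3 × 19, composite.
So t = 57 is the smallest counterexample.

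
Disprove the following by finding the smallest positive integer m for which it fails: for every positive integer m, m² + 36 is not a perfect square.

m = 8

Check each positive integer m in order until m² + 36 is a perfect square.
The first 7 eligible values, up to m = 7, all satisfy the conclusion.
m = 8: 8² + 36 = 100 = 10², a perfect square.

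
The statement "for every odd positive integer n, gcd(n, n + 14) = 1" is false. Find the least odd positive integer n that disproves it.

n = 7

For n = 1, 3, 5 the conclusion holds.
n = 7: gcd(7, 21) = 7.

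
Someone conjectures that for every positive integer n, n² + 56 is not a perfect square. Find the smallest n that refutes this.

We need the least positive integer n for which n² + 56 is a perfect square.
For n = 1, 2, 3, 4 the conclusion holds.
n = 5: 5² + 56 = 81 = 9², a perfect square.

n = 5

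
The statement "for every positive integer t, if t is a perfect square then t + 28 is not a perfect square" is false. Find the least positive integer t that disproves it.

t = 36

A counterexample is any positive integer t such that t is a perfect square but t + 28 is a perfect square; we check each in order.
The first 5 eligible values, up to t = 25, all satisfy the conclusion.
t = 36: 36 = 6² and 36 + 28 = 64 = 8².
Thus t = 36 disproves the claim, and no smaller t works.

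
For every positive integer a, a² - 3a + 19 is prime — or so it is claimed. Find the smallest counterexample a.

We need the least positive integer a for which a² - 3a + 19 is not prime.
For a = 1, 2, 3, 4, …, 15, 16, 17 the conclusion holds.
a = 18: a² - 3a + 19 = 289 = 17 × 17, composite.

a = 18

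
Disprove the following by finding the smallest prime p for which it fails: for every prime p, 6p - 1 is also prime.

p = 11

Check each prime p in order until 6p - 1 is not prime.
The first 4 eligible values, up to p = 7, all satisfy the conclusion.
p = 11: 6p - 1 = 65 = 5 × 13, not prime.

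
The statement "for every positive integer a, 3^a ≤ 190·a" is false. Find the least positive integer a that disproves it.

a = 7

We need the least positive integer a for which 3^a > 190·a.
a = 1: 3^a = 3 and 190·a = 190, so 3 ≤ 190.
a = 2: 3^a = 9 and 190·a = 380, so 9 ≤ 380.
a = 3: 3^a = 27 and 190·a = 570, so 27 ≤ 570.
a = 4: 3^a = 81 and 190·a = 760, so 81 ≤ 760.
a = 5: 3^a = 243 and 190·a = 950, so 243 ≤ 950.
a = 6: 3^a = 729 and 190·a = 1140, so 729 ≤ 1140.
a = 7: 3^a = 2187 and 190·a = 1330, so 2187 > 1330.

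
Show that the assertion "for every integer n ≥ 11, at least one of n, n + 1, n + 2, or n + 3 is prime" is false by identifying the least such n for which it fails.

n = 24

A counterexample is any integer n ≥ 11 such that n, n + 1, n + 2, n + 3 are all composite; we check each in order.
The first 13 eligible values, up to n = 23, all satisfy the conclusion.
n = 24: 24 = 2 × 12; 25 = 5 × 5; 26 = 2 × 13; 27 = 3 × 9 — all composite.
Hence n = 24 is a counterexample.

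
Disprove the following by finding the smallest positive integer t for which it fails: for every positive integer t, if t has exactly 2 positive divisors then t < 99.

t = 101

A counterexample is any positive integer t such that t has exactly 2 positive divisors but the claim fails; we check each in order.
For t = 2, 3, 5, 7, …, 83, 89, 97 the conclusion holds.
t = 101: τ(101) = 2; 101 ≥ 99.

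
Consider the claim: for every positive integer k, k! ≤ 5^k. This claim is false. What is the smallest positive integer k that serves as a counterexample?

k = 12

For k = 1, 2, 3, 4, …, 9, 10, 11 the conclusion holds.
k = 12: k! = 479001600 and 5^k = 244140625, so 479001600 > 244140625.
Thus k = 12 disproves the claim, and no smaller k works.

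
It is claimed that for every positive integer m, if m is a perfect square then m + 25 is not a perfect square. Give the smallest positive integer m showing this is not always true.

m = 144

For m = 1, 4, 9, 16, …, 81, 100, 121 the conclusion holds.
m = 144: 144 = 12² and 144 + 25 = 169 = 13².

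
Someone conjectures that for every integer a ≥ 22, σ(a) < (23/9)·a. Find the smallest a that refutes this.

We need the least integer a ≥ 22 for which the claim fails.
For a = 22, 23, 24, 25, …, 45, 46, 47 the conclusion holds.
a = 48: σ(48) = 124; 124 ≥ 368/3.

a = 48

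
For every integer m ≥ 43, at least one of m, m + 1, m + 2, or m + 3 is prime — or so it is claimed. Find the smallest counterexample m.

m = 48

The first 5 eligible values, up to m = 47, all satisfy the conclusion.
m = 48: 48 = 2 × 24; 49 = 7 × 7; 50 = 2 × 25; 51 = 3 × 17 — all composite.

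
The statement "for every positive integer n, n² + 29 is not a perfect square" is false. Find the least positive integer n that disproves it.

For n = 1, 2, 3, 4, …, 11, 12, 13 the conclusion holds.
n = 14: 14² + 29 = 225 = 15², a perfect square.
So n = 14 is the smallest counterexample.

n = 14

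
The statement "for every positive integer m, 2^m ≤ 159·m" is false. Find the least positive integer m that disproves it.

m = 11

We need the least positive integer m for which 2^m > 159·m.
For m = 1, 2, 3, 4, 5, 6, 7, 8, 9, 10 the conclusion holds.
m = 11: 2^m = 2048 and 159·m = 1749, so 2048 > 1749.
So m = 11 is the smallest counterexample.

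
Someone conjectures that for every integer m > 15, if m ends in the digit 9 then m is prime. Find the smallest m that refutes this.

m = 39

m = 19: 19 ends in 9 and is prime.
m = 29: 29 ends in 9 and is prime.
m = 39: 39 ends in 9; 39 = 3 × 13, composite.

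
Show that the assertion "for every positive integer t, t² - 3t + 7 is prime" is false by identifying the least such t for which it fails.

t = 6

We need the least positive integer t for which t² - 3t + 7 is not prime.
The first 5 eligible values, up to t = 5, all satisfy the conclusion.
t = 6: t² - 3t + 7 = 25 = 5 × 5, composite.
Hence t = 6 is a counterexample.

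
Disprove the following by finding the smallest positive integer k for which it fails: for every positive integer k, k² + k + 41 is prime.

k = 40

We need the least positive integer k for which k² + k + 41 is not prime.
For k = 1, 2, 3, 4, …, 37, 38, 39 the conclusion holds.
k = 40: k² + k + 41 = 1681 = 41 × 41, composite.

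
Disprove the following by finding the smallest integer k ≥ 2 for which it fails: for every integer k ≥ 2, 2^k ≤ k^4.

For k = 2, 3, 4, 5, …, 14, 15, 16 the conclusion holds.
k = 17: 2^k = 131072 and k^4 = 83521, so 131072 > 83521.

k = 17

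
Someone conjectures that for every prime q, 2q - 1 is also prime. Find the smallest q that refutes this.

q = 5

We need the least prime q for which 2q - 1 is not prime.
For q = 2, 3 the conclusion holds.
q = 5: 2q - 1 = 9 = 3 × 3, not prime.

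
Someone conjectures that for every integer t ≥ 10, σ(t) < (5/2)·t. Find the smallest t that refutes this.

Check each integer t ≥ 10 in order until the claim fails.
The first 14 eligible values, up to t = 23, all satisfy the conclusion.
t = 24: σ(24) = 60; 60 ≥ 60.
Hence t = 24 is a counterexample.

t = 24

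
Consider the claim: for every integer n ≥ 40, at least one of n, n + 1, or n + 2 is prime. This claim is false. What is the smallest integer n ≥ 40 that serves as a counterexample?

We need the least integer n ≥ 40 for which n, n + 1, n + 2 are all composite.
For n = 40, 41, 42, 43 the conclusion holds.
n = 44: 44 = 2 × 22; 45 = 3 × 15; 46 = 2 × 23 — all composite.
Hence n = 44 is a counterexample.

n = 44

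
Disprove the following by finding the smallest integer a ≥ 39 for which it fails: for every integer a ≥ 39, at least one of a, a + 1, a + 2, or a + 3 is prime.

a = 48

For a = 39, 40, 41, 42, 43, 44, 45, 46, 47 the conclusion holds.
a = 48: 48 = 2 × 24; 49 = 7 × 7; 50 = 2 × 25; 51 = 3 × 17 — all composite.
So a = 48 is the smallest counterexample.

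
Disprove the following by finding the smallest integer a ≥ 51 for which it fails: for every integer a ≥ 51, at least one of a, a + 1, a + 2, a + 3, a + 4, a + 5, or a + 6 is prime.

a = 90

For a = 51, 52, 53, 54, …, 87, 88, 89 the conclusion holds.
a = 90: 90 = 2 × 45; 91 = 7 × 13; 92 = 2 × 46; 93 = 3 × 31; 94 = 2 × 47; 95 = 5 × 19; 96 = 2 × 48 — all composite.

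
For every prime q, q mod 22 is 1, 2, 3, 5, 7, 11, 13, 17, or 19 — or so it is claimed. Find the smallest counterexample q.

q = 31

We need the least prime q for which the claim fails.
For q = 2, 3, 5, 7, 11, 13, 17, 19, 23, 29 the conclusion holds.
q = 31: 31 mod 22 = 9 — not in {1, 2, 3, 5, 7, 11, 13, 17, 19}.
So q = 31 is the smallest counterexample.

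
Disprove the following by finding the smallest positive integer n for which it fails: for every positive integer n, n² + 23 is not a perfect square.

We need the least positive integer n for which n² + 23 is a perfect square.
For n = 1, 2, 3, 4, 5, 6, 7, 8, 9, 10 the conclusion holds.
n = 11: 11² + 23 = 144 = 12², a perfect square.
So n = 11 is the smallest counterexample.

n = 11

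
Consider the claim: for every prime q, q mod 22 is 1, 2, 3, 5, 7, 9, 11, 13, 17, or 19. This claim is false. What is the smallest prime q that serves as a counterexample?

Check each prime q in order until the claim fails.
The first 11 eligible values, up to q = 31, all satisfy the conclusion.
q = 37: 37 mod 22 = 15 — not in {1, 2, 3, 5, 7, 9, 11, 13, 17, 19}.
So q = 37 is the smallest counterexample.

q = 37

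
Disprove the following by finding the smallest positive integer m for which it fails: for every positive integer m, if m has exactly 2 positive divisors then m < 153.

m = 157

A counterexample is any positive integer m such that m has exactly 2 positive divisors but the claim fails; we check each in order.
For m = 2, 3, 5, 7, …, 139, 149, 151 the conclusion holds.
m = 157: τ(157) = 2; 157 ≥ 153.
Hence m = 157 is a counterexample.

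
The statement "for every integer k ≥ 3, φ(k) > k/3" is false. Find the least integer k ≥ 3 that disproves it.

We need the least integer k ≥ 3 for which the claim fails.
k = 3: φ(3) = 2 and 3/3 = 1, so φ(3) > 3/3.
k = 4: φ(4) = 2 and 4/3 = 4/3, so φ(4) > 4/3.
k = 5: φ(5) = 4 and 5/3 = 5/3, so φ(5) > 5/3.
k = 6: φ(6) = 2 and 6/3 = 2, so φ(6) ≤ 6/3.
Thus k = 6 disproves the claim, and no smaller k works.

k = 6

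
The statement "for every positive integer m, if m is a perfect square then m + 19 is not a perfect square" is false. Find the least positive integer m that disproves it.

m = 81

Check each positive integer m in order until m is a perfect square but m + 19 is a perfect square.
For m = 1, 4, 9, 16, 25, 36, 49, 64 the conclusion holds.
m = 81: 81 = 9² and 81 + 19 = 100 = 10².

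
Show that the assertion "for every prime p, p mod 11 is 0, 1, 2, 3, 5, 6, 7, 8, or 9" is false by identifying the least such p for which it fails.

For p = 2, 3, 5, 7, …, 23, 29, 31 the conclusion holds.
p = 37: 37 mod 11 = 4 — not in {0, 1, 2, 3, 5, 6, 7, 8, 9}.

p = 37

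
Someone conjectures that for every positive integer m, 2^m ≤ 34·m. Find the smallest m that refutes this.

m = 9

For m = 1, 2, 3, 4, 5, 6, 7, 8 the conclusion holds.
m = 9: 2^m = 512 and 34·m = 306, so 512 > 306.
Thus m = 9 disproves the claim, and no smaller m works.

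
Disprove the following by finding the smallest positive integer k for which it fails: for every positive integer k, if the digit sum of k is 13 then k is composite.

k = 67

A counterexample is any positive integer k such that the digit sum of k is 13 but k is prime; we check each in order.
For k = 49, 58 the conclusion holds.
k = 67: digit sum 13; 67 is prime, not composite.
Thus k = 67 disproves the claim, and no smaller k works.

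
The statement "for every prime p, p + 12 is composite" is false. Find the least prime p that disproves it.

p = 5

We need the least prime p for which p + 12 is prime.
For p = 2, 3 the conclusion holds.
p = 5: p + 12 = 17, prime — not composite.
Thus p = 5 disproves the claim, and no smaller p works.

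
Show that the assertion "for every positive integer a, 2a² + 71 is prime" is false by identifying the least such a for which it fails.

a = 5

We need the least positive integer a for which 2a² + 71 is not prime.
The first 4 eligible values, up to a = 4, all satisfy the conclusion.
a = 5: 2a² + 71 = 121 = 11 × 11, composite.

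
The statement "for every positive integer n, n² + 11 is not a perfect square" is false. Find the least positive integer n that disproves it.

n = 5

We need the least positive integer n for which n² + 11 is a perfect square.
n = 1: 1² + 11 = 12, not a perfect square.
n = 2: 2² + 11 = 15, not a perfect square.
n = 3: 3² + 11 = 20, not a perfect square.
n = 4: 4² + 11 = 27, not a perfect square.
n = 5: 5² + 11 = 36 = 6², a perfect square.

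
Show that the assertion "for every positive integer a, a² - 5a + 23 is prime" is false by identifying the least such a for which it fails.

We need the least positive integer a for which a² - 5a + 23 is not prime.
The first 18 eligible values, up to a = 18, all satisfy the conclusion.
a = 19: a² - 5a + 23 = 289 = 17 × 17, composite.

a = 19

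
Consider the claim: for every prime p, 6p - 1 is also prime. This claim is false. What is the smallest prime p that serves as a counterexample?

p = 11

We need the least prime p for which 6p - 1 is not prime.
The first 4 eligible values, up to p = 7, all satisfy the conclusion.
p = 11: 6p - 1 = 65 = 5 × 13, not prime.
Hence p = 11 is a counterexample.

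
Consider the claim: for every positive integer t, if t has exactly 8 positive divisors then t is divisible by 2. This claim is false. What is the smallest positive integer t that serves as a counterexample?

t = 105

For t = 24, 30, 40, 42, …, 88, 102, 104 the conclusion holds.
t = 105: τ(105) = 8; 105 mod 2 = 1.
Hence t = 105 is a counterexample.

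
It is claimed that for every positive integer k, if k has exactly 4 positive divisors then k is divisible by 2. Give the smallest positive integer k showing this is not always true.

k = 15

We need the least positive integer k for which k has exactly 4 positive divisors but k is not divisible by 2.
For k = 6, 8, 10, 14 the conclusion holds.
k = 15: τ(15) = 4; 15 mod 2 = 1.
So k = 15 is the smallest counterexample.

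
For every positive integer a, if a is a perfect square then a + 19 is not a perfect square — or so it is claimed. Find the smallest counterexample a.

a = 81

We need the least positive integer a for which a is a perfect square but a + 19 is a perfect square.
For a = 1, 4, 9, 16, 25, 36, 49, 64 the conclusion holds.
a = 81: 81 = 9² and 81 + 19 = 100 = 10².
Hence a = 81 is a counterexample.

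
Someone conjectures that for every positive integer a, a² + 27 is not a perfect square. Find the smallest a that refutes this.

a = 1: 1² + 27 = 28, not a perfect square.
a = 2: 2² + 27 = 31, not a perfect square.
a = 3: 3² + 27 = 36 = 6², a perfect square.
So a = 3 is the smallest counterexample.

a = 3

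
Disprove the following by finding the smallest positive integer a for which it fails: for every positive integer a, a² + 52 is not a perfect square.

a = 12

A counterexample is any positive integer a such that a² + 52 is a perfect square; we check each in order.
The first 11 eligible values, up to a = 11, all satisfy the conclusion.
a = 12: 12² + 52 = 196 = 14², a perfect square.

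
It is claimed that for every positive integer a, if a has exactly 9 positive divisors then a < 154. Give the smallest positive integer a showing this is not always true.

a = 196

A counterexample is any positive integer a such that a has exactly 9 positive divisors but the claim fails; we check each in order.
a = 36: τ(36) = 9; 36 < 154.
a = 100: τ(100) = 9; 100 < 154.
a = 196: τ(196) = 9; 196 ≥ 154.
Thus a = 196 disproves the claim, and no smaller a works.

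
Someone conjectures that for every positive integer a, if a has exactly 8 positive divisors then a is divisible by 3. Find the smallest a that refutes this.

a = 40

A counterexample is any positive integer a such that a has exactly 8 positive divisors but a is not divisible by 3; we check each in order.
a = 24: τ(24) = 8; 24 mod 3 = 0.
a = 30: τ(30) = 8; 30 mod 3 = 0.
a = 40: τ(40) = 8; 40 mod 3 = 1.
So a = 40 is the smallest counterexample.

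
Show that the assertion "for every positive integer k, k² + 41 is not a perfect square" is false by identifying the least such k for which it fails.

Check each positive integer k in order until k² + 41 is a perfect square.
The first 19 eligible values, up to k = 19, all satisfy the conclusion.
k = 20: 20² + 41 = 441 = 21², a perfect square.
Hence k = 20 is a counterexample.

k = 20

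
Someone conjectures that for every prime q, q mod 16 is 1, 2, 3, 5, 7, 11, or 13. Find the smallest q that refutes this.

q = 31

We need the least prime q for which the claim fails.
The first 10 eligible values, up to q = 29, all satisfy the conclusion.
q = 31: 31 mod 16 = 15 — not in {1, 2, 3, 5, 7, 11, 13}.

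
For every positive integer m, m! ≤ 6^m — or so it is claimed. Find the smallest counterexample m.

m = 14

Check each positive integer m in order until m! > 6^m.
The first 13 eligible values, up to m = 13, all satisfy the conclusion.
m = 14: m! = 87178291200 and 6^m = 78364164096, so 87178291200 > 78364164096.
Hence m = 14 is a counterexample.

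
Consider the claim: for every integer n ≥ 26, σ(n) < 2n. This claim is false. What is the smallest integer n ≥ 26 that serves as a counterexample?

Check each integer n ≥ 26 in order until the claim fails.
n = 26: σ(26) = 42; 42 < 52.
n = 27: σ(27) = 40; 40 < 54.
n = 28: σ(28) = 56; 56 ≥ 56.

n = 28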